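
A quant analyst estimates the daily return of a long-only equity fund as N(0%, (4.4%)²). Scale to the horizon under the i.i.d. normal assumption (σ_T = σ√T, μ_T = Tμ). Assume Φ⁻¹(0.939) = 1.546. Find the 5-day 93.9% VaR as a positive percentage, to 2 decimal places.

σ_{5d} = 4.4% × √5 = 9.839%.
VaR = 1.546 × 9.839% = 15.211%.

15.21%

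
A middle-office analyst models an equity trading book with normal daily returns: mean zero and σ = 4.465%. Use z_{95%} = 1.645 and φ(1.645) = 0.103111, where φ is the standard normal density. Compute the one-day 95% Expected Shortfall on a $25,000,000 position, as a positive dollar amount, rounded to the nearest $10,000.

Tail multiplier: φ(z)/(1−α) = 0.103111 / 0.05 = 2.062.
ES = 4.465% × 2.062 = 9.207%.
On $25,000,000: 0.09207 × $25,000,000 = $2,301,750.

$2,300,000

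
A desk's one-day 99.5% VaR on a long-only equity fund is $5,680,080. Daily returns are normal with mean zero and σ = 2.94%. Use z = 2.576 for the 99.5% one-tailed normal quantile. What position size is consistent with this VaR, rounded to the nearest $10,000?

VaR as a fraction of value: z·σ = 2.576 × 2.94% = 7.57344%.
Position = $5,680,080 / 0.0757344 = $75,000,000.

$75,000,000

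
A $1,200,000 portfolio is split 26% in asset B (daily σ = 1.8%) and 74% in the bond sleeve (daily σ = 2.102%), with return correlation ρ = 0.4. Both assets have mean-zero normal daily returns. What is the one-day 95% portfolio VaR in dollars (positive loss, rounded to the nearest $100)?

σ_p² = 0.26²·1.8² + 0.74²·2.102² + 2·0.4·0.26·0.74·1.8·2.102 = 3.2209 (%²).
σ_p = √3.2209 = 1.795%.
At 95%, z = 1.645.
VaR = 1.645 × 1.795% = 2.953%; on $1,200,000 that is $35,436.

$35,400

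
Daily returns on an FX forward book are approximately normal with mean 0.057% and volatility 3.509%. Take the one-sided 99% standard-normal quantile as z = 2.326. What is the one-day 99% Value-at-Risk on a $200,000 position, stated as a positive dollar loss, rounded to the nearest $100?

VaR = −μ + z·σ = −(0.057%) + 2.326 × 3.509% = 8.105%.
On $200,000: 0.08105 × $200,000 = $16,210.

$16,200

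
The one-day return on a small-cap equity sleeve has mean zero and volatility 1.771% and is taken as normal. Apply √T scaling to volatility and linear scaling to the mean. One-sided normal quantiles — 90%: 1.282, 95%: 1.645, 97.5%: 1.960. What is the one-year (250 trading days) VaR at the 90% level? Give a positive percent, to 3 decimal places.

σ_{250d} = 1.771% × √250 = 28.002%.
VaR = 1.282 × 28.002% = 35.899%.

35.899%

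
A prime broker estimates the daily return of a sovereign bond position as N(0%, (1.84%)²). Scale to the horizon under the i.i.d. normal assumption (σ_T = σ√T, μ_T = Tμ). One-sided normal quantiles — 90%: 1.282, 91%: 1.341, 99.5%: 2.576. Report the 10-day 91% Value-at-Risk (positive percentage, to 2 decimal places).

7.80%

σ_{10d} = 1.84% × √10 = 5.819%.
VaR = 1.341 × 5.819% = 7.803%.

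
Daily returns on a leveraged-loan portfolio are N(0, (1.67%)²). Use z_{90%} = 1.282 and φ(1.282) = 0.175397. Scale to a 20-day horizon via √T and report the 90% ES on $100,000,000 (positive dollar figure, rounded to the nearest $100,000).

σ_{20d} = 1.67% × √20 = 7.468%.
ES multiplier = φ(z)/(1−α) = 0.175397/0.1 = 1.754.
ES = 7.468% × 1.754 = 13.099%; on $100,000,000: $13,099,000.

$13,100,000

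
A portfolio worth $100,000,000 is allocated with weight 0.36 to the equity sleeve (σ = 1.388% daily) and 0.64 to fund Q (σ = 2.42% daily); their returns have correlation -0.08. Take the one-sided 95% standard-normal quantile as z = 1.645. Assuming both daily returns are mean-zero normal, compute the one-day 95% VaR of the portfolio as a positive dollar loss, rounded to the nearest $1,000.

σ_p² = 0.36²·1.388² + 0.64²·2.42² + 2·-0.08·0.36·0.64·1.388·2.42 = 2.5246 (%²).
σ_p = √2.5246 = 1.589%.
VaR = 1.645 × 1.589% = 2.614%; on $100,000,000 that is $2,614,000.

$2,614,000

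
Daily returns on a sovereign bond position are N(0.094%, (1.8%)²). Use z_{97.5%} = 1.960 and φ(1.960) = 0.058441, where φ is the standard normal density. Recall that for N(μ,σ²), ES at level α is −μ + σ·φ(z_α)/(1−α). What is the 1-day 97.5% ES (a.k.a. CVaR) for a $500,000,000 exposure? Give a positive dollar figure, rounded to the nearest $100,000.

Tail multiplier: φ(z)/(1−α) = 0.058441 / 0.025 = 2.338.
ES = −(0.094%) + 1.8% × 2.338 = 4.114%.
On $500,000,000: 0.04114 × $500,000,000 = $20,570,000.

$20,600,000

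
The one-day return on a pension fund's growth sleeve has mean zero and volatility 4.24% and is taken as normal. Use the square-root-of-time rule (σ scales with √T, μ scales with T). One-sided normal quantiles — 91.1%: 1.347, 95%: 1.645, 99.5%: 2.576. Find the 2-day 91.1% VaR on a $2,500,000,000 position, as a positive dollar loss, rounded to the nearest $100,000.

σ_{2d} = 4.24% × √2 = 5.996%.
VaR = 1.347 × 5.996% = 8.077%.
On $2,500,000,000: 0.08077 × $2,500,000,000 = $201,925,000.

$201,900,000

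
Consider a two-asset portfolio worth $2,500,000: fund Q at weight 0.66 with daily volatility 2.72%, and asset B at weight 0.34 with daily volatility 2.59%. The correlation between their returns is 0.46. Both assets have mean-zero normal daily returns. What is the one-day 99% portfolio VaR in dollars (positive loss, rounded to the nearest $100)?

σ_p² = 0.66²·2.72² + 0.34²·2.59² + 2·0.46·0.66·0.34·2.72·2.59 = 5.4526 (%²).
σ_p = √5.4526 = 2.335%.
At 99%, z = 2.326.
VaR = 2.326 × 2.335% = 5.431%; on $2,500,000 that is $135,775.

$135,800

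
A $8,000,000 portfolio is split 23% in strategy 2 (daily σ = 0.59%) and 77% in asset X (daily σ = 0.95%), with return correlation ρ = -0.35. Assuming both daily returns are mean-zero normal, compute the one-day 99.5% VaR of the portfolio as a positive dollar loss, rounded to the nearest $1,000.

$143,000

σ_p² = 0.23²·0.59² + 0.77²·0.95² + 2·-0.35·0.23·0.77·0.59·0.95 = 0.4840 (%²).
σ_p = √0.4840 = 0.696%.
At 99.5%, z = 2.576.
VaR = 2.576 × 0.696% = 1.793%; on $8,000,000 that is $143,440.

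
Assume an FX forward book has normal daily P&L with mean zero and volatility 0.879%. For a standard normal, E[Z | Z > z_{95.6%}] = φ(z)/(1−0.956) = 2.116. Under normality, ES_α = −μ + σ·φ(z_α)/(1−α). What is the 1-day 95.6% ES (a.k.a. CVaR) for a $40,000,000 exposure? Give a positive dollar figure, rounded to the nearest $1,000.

$744,000

ES = 0.879% × 2.116 = 1.860%.
On $40,000,000: 0.01860 × $40,000,000 = $744,000.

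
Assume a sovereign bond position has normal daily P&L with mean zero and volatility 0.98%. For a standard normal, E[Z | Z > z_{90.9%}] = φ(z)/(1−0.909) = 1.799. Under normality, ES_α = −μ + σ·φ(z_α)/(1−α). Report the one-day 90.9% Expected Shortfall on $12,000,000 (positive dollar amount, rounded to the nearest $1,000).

ES = 0.98% × 1.799 = 1.763%.
On $12,000,000: 0.01763 × $12,000,000 = $211,560.

$212,000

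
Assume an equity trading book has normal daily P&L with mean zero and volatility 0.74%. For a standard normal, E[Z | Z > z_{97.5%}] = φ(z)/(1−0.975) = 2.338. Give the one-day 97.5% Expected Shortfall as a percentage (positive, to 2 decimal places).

1.73%

ES = 0.74% × 2.338 = 1.730%.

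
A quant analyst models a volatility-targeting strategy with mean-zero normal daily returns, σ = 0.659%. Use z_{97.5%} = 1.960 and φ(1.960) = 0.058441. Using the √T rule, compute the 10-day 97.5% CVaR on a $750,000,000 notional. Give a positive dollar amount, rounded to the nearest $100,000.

σ_{10d} = 0.659% × √10 = 2.084%.
ES multiplier = φ(z)/(1−α) = 0.058441/0.025 = 2.338.
ES = 2.084% × 2.338 = 4.872%; on $750,000,000: $36,540,000.

$36,500,000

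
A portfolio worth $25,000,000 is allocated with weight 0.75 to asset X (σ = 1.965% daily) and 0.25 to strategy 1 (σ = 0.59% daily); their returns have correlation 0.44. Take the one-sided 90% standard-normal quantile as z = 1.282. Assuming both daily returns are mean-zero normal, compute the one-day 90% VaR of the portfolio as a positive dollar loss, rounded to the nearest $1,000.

σ_p² = 0.75²·1.965² + 0.25²·0.59² + 2·0.44·0.75·0.25·1.965·0.59 = 2.3850 (%²).
σ_p = √2.3850 = 1.544%.
VaR = 1.282 × 1.544% = 1.979%; on $25,000,000 that is $494,750.

$495,000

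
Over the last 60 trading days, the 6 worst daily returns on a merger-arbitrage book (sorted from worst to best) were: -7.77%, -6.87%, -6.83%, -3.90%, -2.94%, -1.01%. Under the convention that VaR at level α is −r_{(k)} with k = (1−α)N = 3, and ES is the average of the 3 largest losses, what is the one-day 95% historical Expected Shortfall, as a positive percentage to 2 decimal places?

7.16%

The 3 worst returns sum to -21.47%.
ES = −(-21.47%) / 3 = 7.1566…% ≈ 7.16%.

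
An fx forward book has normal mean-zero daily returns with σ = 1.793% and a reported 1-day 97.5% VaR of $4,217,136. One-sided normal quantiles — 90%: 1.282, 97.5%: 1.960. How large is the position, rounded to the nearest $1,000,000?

$120,000,000

VaR as a fraction of value: z·σ = 1.960 × 1.793% = 3.51428%.
Position = $4,217,136 / 0.0351428 = $120,000,000.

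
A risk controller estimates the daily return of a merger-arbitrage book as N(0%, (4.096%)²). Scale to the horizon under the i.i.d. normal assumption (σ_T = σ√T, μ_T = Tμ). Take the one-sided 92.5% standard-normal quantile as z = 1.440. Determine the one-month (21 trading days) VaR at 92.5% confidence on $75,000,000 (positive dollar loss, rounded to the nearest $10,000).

$20,270,000

σ_{21d} = 4.096% × √21 = 18.770%.
VaR = 1.440 × 18.770% = 27.029%.
On $75,000,000: 0.27029 × $75,000,000 = $20,271,750.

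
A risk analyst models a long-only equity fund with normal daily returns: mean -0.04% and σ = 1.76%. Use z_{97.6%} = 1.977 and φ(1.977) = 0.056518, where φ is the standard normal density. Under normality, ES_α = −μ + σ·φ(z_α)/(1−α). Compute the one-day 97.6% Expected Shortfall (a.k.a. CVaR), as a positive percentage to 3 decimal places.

4.185%

Tail multiplier: φ(z)/(1−α) = 0.056518 / 0.024 = 2.355.
ES = −(-0.04%) + 1.76% × 2.355 = 4.185%.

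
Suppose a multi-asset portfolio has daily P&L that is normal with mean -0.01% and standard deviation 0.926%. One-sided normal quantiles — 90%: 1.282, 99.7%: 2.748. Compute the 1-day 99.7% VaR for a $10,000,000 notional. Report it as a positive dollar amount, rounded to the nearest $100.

VaR = −μ + z·σ = −(-0.01%) + 2.748 × 0.926% = 2.555%.
On $10,000,000: 0.02555 × $10,000,000 = $255,500.

$255,500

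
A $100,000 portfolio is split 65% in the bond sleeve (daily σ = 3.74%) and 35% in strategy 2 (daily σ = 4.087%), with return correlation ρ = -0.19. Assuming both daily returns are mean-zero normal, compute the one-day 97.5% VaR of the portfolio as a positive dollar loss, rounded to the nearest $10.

$5,050

σ_p² = 0.65²·3.74² + 0.35²·4.087² + 2·-0.19·0.65·0.35·3.74·4.087 = 6.6345 (%²).
σ_p = √6.6345 = 2.576%.
At 97.5%, z = 1.960.
VaR = 1.960 × 2.576% = 5.049%; on $100,000 that is $5,049.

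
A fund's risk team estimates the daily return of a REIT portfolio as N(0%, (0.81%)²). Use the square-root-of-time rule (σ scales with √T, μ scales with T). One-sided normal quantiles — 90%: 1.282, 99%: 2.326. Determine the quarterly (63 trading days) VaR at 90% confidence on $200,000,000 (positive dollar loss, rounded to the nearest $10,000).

σ_{63d} = 0.81% × √63 = 6.429%.
VaR = 1.282 × 6.429% = 8.242%.
On $200,000,000: 0.08242 × $200,000,000 = $16,484,000.

$16,480,000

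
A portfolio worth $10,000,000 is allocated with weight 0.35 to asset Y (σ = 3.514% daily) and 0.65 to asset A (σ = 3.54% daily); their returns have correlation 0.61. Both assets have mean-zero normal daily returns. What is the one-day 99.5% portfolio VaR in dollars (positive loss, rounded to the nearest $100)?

σ_p² = 0.35²·3.514² + 0.65²·3.54² + 2·0.61·0.35·0.65·3.514·3.54 = 10.2599 (%²).
σ_p = √10.2599 = 3.203%.
At 99.5%, z = 2.576.
VaR = 2.576 × 3.203% = 8.251%; on $10,000,000 that is $825,100.

$825,100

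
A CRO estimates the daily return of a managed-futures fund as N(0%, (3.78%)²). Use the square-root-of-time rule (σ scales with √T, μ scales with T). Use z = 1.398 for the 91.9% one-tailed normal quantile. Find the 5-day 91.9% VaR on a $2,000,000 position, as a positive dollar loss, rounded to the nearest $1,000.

σ_{5d} = 3.78% × √5 = 8.452%.
VaR = 1.398 × 8.452% = 11.816%.
On $2,000,000: 0.11816 × $2,000,000 = $236,320.

$236,000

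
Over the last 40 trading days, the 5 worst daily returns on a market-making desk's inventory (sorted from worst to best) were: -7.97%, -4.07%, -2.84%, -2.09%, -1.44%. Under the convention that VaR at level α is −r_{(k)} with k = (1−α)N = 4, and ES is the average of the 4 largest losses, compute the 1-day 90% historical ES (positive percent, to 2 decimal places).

4.24%

The 4 worst returns sum to -16.97%.
ES = −(-16.97%) / 4 = 4.2425% ≈ 4.24%.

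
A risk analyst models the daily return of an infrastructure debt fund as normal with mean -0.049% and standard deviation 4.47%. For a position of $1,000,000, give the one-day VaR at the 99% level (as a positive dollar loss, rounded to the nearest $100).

$104,500

At 99% one-sided, z = 2.326.
VaR = −μ + z·σ = −(-0.049%) + 2.326 × 4.47% = 10.446%.
On $1,000,000: 0.10446 × $1,000,000 = $104,460.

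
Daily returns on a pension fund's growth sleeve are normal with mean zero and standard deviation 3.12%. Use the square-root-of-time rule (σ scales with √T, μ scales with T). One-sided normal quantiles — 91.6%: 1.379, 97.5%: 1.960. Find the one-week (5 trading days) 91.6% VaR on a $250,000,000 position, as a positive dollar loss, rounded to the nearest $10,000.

$24,050,000

σ_{5d} = 3.12% × √5 = 6.977%.
VaR = 1.379 × 6.977% = 9.621%.
On $250,000,000: 0.09621 × $250,000,000 = $24,052,500.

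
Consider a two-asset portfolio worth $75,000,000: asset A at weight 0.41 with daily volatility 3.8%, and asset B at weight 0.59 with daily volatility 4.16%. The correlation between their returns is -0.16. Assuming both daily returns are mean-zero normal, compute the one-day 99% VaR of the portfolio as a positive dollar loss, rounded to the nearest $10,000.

σ_p² = 0.41²·3.8² + 0.59²·4.16² + 2·-0.16·0.41·0.59·3.8·4.16 = 7.2278 (%²).
σ_p = √7.2278 = 2.688%.
At 99%, z = 2.326.
VaR = 2.326 × 2.688% = 6.252%; on $75,000,000 that is $4,689,000.

$4,690,000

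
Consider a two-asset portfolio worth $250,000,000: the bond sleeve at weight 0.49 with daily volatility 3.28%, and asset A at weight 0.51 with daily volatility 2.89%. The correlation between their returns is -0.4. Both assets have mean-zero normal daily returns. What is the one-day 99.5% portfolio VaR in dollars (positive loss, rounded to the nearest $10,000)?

$10,890,000

σ_p² = 0.49²·3.28² + 0.51²·2.89² + 2·-0.4·0.49·0.51·3.28·2.89 = 2.8604 (%²).
σ_p = √2.8604 = 1.691%.
At 99.5%, z = 2.576.
VaR = 2.576 × 1.691% = 4.356%; on $250,000,000 that is $10,890,000.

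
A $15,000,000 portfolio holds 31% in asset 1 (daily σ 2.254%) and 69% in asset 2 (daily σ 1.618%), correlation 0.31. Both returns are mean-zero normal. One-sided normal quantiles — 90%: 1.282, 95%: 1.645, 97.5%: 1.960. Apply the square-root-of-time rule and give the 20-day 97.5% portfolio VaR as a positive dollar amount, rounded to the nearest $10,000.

σ_p = √(0.31²·2.254² + 0.69²·1.618² + 2·0.31·0.31·0.69·2.254·1.618) = 1.489%.
σ_{20d} = 1.489% × √20 = 6.659%.
VaR = 1.960 × 6.659% = 13.052%; on $15,000,000 that is $1,957,800.

$1,960,000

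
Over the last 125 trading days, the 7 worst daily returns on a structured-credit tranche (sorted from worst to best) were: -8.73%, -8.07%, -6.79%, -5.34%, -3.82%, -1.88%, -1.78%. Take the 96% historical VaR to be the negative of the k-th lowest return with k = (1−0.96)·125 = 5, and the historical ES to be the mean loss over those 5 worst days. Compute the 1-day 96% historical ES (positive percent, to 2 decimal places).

6.55%

The 5 worst returns sum to -32.75%.
ES = −(-32.75%) / 5 = 6.55%.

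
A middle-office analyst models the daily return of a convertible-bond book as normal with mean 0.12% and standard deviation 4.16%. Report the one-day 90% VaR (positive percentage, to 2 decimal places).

At 90% one-sided, z = 1.282.
VaR = −μ + z·σ = −(0.12%) + 1.282 × 4.16% = 5.213%.

5.21%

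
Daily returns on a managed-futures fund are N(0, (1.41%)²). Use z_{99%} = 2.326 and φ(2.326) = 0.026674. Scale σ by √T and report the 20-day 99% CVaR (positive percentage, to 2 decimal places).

σ_{20d} = 1.41% × √20 = 6.306%.
ES multiplier = φ(z)/(1−α) = 0.026674/0.01 = 2.667.
ES = 6.306% × 2.667 = 16.818%.

16.82%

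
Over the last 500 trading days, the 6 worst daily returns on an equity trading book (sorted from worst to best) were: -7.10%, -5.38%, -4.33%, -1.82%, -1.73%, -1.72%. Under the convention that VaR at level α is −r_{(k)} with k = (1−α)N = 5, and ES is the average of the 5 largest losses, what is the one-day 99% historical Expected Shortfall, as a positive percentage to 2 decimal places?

The 5 worst returns sum to -20.36%.
ES = −(-20.36%) / 5 = 4.072% ≈ 4.07%.

4.07%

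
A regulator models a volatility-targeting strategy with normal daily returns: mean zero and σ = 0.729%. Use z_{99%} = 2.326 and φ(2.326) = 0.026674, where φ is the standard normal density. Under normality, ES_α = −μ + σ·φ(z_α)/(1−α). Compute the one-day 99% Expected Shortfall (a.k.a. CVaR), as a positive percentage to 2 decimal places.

1.94%

Tail multiplier: φ(z)/(1−α) = 0.026674 / 0.01 = 2.667.
ES = 0.729% × 2.667 = 1.944%.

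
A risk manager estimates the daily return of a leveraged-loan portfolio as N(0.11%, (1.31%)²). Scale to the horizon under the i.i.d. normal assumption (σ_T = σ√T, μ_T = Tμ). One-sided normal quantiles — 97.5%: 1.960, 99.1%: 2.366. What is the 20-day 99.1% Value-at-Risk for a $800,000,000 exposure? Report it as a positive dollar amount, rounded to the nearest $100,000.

$93,300,000

σ_{20d} = 1.31% × √20 = 5.858%; μ_{20d} = 20 × 0.11% = 2.200%.
VaR = −(2.200%) + 2.366 × 5.858% = 11.660%.
On $800,000,000: 0.11660 × $800,000,000 = $93,280,000.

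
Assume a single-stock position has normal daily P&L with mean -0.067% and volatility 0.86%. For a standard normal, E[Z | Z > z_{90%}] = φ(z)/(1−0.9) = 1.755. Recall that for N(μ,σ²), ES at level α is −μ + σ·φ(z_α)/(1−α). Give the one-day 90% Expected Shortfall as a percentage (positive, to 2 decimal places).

1.58%

ES = −(-0.067%) + 0.86% × 1.755 = 1.576%.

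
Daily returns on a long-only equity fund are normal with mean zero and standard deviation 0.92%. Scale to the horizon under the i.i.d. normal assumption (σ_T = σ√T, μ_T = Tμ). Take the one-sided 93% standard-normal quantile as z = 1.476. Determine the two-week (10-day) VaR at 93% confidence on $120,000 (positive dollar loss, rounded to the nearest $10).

$5,150

σ_{10d} = 0.92% × √10 = 2.909%.
VaR = 1.476 × 2.909% = 4.294%.
On $120,000: 0.04294 × $120,000 = $5,153.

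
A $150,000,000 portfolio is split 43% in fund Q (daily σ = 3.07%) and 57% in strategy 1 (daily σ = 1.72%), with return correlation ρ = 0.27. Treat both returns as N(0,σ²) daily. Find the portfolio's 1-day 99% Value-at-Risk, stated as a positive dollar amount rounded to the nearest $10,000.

σ_p² = 0.43²·3.07² + 0.57²·1.72² + 2·0.27·0.43·0.57·3.07·1.72 = 3.4027 (%²).
σ_p = √3.4027 = 1.845%.
At 99%, z = 2.326.
VaR = 2.326 × 1.845% = 4.291%; on $150,000,000 that is $6,436,500.

$6,440,000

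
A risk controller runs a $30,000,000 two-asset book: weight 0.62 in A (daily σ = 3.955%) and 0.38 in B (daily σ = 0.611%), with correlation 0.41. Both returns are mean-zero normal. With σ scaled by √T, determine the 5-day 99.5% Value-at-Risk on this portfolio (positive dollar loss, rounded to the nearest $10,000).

$4,420,000

σ_p = √(0.62²·3.955² + 0.38²·0.611² + 2·0.41·0.62·0.38·3.955·0.611) = 2.556%.
σ_{5d} = 2.556% × √5 = 5.715%.
z(99.5%) = 2.576.
VaR = 2.576 × 5.715% = 14.722%; on $30,000,000 that is $4,416,600.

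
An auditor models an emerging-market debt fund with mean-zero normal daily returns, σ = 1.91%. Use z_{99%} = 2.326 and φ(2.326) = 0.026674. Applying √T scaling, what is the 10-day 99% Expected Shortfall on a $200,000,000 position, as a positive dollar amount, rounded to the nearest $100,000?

$32,200,000

σ_{10d} = 1.91% × √10 = 6.040%.
ES multiplier = φ(z)/(1−α) = 0.026674/0.01 = 2.667.
ES = 6.040% × 2.667 = 16.109%; on $200,000,000: $32,218,000.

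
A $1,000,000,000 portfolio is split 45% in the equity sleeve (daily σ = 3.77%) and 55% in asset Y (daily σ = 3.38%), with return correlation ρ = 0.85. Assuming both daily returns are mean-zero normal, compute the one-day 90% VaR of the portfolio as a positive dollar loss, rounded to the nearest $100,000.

$43,800,000

σ_p² = 0.45²·3.77² + 0.55²·3.38² + 2·0.85·0.45·0.55·3.77·3.38 = 11.6954 (%²).
σ_p = √11.6954 = 3.420%.
At 90%, z = 1.282.
VaR = 1.282 × 3.420% = 4.384%; on $1,000,000,000 that is $43,840,000.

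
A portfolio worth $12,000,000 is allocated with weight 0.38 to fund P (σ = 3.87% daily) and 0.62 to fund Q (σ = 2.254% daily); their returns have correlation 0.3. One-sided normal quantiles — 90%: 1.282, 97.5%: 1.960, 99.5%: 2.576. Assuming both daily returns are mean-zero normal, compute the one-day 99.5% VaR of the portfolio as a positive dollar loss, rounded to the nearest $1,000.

σ_p² = 0.38²·3.87² + 0.62²·2.254² + 2·0.3·0.38·0.62·3.87·2.254 = 5.3487 (%²).
σ_p = √5.3487 = 2.313%.
VaR = 2.576 × 2.313% = 5.958%; on $12,000,000 that is $714,960.

$715,000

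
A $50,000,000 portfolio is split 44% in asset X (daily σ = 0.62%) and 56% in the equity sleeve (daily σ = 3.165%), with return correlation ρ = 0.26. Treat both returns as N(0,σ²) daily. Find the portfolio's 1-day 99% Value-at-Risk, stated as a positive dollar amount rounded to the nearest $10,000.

$2,170,000

σ_p² = 0.44²·0.62² + 0.56²·3.165² + 2·0.26·0.44·0.56·0.62·3.165 = 3.4672 (%²).
σ_p = √3.4672 = 1.862%.
At 99%, z = 2.326.
VaR = 2.326 × 1.862% = 4.331%; on $50,000,000 that is $2,165,500.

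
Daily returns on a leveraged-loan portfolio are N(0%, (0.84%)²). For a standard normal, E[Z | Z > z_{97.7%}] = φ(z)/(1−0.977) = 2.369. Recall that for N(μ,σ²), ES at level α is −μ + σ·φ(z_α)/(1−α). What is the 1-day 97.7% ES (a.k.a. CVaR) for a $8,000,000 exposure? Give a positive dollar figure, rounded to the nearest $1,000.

ES = 0.84% × 2.369 = 1.990%.
On $8,000,000: 0.01990 × $8,000,000 = $159,200.

$159,000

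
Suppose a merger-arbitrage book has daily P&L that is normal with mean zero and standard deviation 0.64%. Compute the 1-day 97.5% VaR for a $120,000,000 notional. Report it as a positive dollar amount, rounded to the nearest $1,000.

$1,505,000

At 97.5% one-sided, z = 1.960.
VaR = z·σ = 1.960 × 0.64% = 1.254%.
On $120,000,000: 0.01254 × $120,000,000 = $1,504,800.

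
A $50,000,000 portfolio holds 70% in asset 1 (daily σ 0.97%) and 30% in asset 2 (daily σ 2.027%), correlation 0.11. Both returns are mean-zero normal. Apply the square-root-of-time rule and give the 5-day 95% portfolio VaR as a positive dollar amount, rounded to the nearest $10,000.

$1,770,000

σ_p = √(0.7²·0.97² + 0.3²·2.027² + 2·0.11·0.7·0.3·0.97·2.027) = 0.960%.
σ_{5d} = 0.960% × √5 = 2.147%.
z(95%) = 1.645.
VaR = 1.645 × 2.147% = 3.532%; on $50,000,000 that is $1,766,000.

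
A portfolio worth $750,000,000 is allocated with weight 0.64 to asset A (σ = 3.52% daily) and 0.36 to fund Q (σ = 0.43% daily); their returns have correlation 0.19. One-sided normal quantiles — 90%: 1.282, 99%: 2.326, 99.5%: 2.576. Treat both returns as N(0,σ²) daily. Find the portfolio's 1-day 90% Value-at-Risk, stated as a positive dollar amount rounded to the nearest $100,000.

σ_p² = 0.64²·3.52² + 0.36²·0.43² + 2·0.19·0.64·0.36·3.52·0.43 = 5.2316 (%²).
σ_p = √5.2316 = 2.287%.
VaR = 1.282 × 2.287% = 2.932%; on $750,000,000 that is $21,990,000.

$22,000,000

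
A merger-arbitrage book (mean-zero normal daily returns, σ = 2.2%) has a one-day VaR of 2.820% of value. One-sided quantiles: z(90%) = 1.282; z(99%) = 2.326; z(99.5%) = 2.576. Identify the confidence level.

Implied z = VaR/σ = 2.820 / 2.2 = 1.282.
This matches z(90%) = 1.282.

90%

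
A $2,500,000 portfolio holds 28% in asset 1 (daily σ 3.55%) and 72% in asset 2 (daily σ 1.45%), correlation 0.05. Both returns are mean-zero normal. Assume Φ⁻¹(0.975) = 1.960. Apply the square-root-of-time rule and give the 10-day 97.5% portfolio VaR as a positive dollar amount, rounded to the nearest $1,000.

σ_p = √(0.28²·3.55² + 0.72²·1.45² + 2·0.05·0.28·0.72·3.55·1.45) = 1.477%.
σ_{10d} = 1.477% × √10 = 4.671%.
VaR = 1.960 × 4.671% = 9.155%; on $2,500,000 that is $228,875.

$229,000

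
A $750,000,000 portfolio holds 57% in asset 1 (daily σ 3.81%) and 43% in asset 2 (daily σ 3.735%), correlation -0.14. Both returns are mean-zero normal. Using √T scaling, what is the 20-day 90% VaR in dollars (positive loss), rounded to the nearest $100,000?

σ_p = √(0.57²·3.81² + 0.43²·3.735² + 2·-0.14·0.57·0.43·3.81·3.735) = 2.514%.
σ_{20d} = 2.514% × √20 = 11.243%.
z(90%) = 1.282.
VaR = 1.282 × 11.243% = 14.414%; on $750,000,000 that is $108,105,000.

$108,100,000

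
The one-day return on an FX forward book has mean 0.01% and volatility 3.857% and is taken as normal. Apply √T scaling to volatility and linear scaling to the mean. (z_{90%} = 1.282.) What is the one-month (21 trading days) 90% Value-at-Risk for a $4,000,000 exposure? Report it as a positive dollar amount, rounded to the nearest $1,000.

σ_{21d} = 3.857% × √21 = 17.675%; μ_{21d} = 21 × 0.01% = 0.210%.
VaR = −(0.210%) + 1.282 × 17.675% = 22.449%.
On $4,000,000: 0.22449 × $4,000,000 = $897,960.

$898,000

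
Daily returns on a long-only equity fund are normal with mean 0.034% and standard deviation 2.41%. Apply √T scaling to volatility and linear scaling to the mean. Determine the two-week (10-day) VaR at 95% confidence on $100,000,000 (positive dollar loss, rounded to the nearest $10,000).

$12,200,000

At 95%, z = 1.645.
σ_{10d} = 2.41% × √10 = 7.621%; μ_{10d} = 10 × 0.034% = 0.340%.
VaR = −(0.340%) + 1.645 × 7.621% = 12.197%.
On $100,000,000: 0.12197 × $100,000,000 = $12,197,000.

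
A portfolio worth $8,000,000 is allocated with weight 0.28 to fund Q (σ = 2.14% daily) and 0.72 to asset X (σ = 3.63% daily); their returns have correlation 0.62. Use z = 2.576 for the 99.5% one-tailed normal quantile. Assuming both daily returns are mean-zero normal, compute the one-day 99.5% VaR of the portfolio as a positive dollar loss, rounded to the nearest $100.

$622,800

σ_p² = 0.28²·2.14² + 0.72²·3.63² + 2·0.62·0.28·0.72·2.14·3.63 = 9.1319 (%²).
σ_p = √9.1319 = 3.022%.
VaR = 2.576 × 3.022% = 7.785%; on $8,000,000 that is $622,800.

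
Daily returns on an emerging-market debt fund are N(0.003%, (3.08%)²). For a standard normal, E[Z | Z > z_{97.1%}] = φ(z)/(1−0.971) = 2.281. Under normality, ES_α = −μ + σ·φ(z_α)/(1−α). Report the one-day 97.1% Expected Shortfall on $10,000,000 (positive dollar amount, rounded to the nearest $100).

$702,200

ES = −(0.003%) + 3.08% × 2.281 = 7.022%.
On $10,000,000: 0.07022 × $10,000,000 = $702,200.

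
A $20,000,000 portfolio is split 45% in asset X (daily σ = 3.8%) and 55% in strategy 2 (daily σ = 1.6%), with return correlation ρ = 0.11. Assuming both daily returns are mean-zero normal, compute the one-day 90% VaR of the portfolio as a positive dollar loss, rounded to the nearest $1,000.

σ_p² = 0.45²·3.8² + 0.55²·1.6² + 2·0.11·0.45·0.55·3.8·1.6 = 4.0296 (%²).
σ_p = √4.0296 = 2.007%.
At 90%, z = 1.282.
VaR = 1.282 × 2.007% = 2.573%; on $20,000,000 that is $514,600.

$515,000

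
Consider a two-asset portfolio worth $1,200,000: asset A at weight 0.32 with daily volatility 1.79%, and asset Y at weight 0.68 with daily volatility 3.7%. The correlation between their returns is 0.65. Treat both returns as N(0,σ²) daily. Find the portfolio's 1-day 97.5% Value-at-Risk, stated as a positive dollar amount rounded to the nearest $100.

$68,700

σ_p² = 0.32²·1.79² + 0.68²·3.7² + 2·0.65·0.32·0.68·1.79·3.7 = 8.5319 (%²).
σ_p = √8.5319 = 2.921%.
At 97.5%, z = 1.960.
VaR = 1.960 × 2.921% = 5.725%; on $1,200,000 that is $68,700.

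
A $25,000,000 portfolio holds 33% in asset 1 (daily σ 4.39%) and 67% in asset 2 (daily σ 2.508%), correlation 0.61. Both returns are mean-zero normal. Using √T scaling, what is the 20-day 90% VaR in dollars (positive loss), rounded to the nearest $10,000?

σ_p = √(0.33²·4.39² + 0.67²·2.508² + 2·0.61·0.33·0.67·4.39·2.508) = 2.809%.
σ_{20d} = 2.809% × √20 = 12.562%.
z(90%) = 1.282.
VaR = 1.282 × 12.562% = 16.104%; on $25,000,000 that is $4,026,000.

$4,030,000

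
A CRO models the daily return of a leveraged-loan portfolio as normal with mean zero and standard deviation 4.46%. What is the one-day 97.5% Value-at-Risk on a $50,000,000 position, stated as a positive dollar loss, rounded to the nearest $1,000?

At 97.5% one-sided, z = 1.960.
VaR = z·σ = 1.960 × 4.46% = 8.742%.
On $50,000,000: 0.08742 × $50,000,000 = $4,371,000.

$4,371,000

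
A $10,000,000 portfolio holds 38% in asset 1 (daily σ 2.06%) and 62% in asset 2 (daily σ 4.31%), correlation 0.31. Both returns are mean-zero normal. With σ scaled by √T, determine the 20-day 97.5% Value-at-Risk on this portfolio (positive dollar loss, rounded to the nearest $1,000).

$2,637,000

σ_p = √(0.38²·2.06² + 0.62²·4.31² + 2·0.31·0.38·0.62·2.06·4.31) = 3.008%.
σ_{20d} = 3.008% × √20 = 13.452%.
z(97.5%) = 1.960.
VaR = 1.960 × 13.452% = 26.366%; on $10,000,000 that is $2,636,600.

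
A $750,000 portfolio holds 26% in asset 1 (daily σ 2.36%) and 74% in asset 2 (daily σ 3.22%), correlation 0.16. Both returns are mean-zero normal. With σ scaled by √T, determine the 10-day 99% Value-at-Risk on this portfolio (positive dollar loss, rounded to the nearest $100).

σ_p = √(0.26²·2.36² + 0.74²·3.22² + 2·0.16·0.26·0.74·2.36·3.22) = 2.554%.
σ_{10d} = 2.554% × √10 = 8.076%.
z(99%) = 2.326.
VaR = 2.326 × 8.076% = 18.785%; on $750,000 that is $140,888.

$140,900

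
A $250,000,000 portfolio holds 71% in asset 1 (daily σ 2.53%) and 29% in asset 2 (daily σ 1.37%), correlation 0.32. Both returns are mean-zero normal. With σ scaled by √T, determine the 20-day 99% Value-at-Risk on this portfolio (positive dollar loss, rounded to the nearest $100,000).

$51,000,000

σ_p = √(0.71²·2.53² + 0.29²·1.37² + 2·0.32·0.71·0.29·2.53·1.37) = 1.960%.
σ_{20d} = 1.960% × √20 = 8.765%.
z(99%) = 2.326.
VaR = 2.326 × 8.765% = 20.387%; on $250,000,000 that is $50,967,500.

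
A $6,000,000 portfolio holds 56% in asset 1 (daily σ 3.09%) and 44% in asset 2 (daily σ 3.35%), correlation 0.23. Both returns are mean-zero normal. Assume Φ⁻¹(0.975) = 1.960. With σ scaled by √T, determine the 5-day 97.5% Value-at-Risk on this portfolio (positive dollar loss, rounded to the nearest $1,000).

σ_p = √(0.56²·3.09² + 0.44²·3.35² + 2·0.23·0.56·0.44·3.09·3.35) = 2.518%.
σ_{5d} = 2.518% × √5 = 5.630%.
VaR = 1.960 × 5.630% = 11.035%; on $6,000,000 that is $662,100.

$662,000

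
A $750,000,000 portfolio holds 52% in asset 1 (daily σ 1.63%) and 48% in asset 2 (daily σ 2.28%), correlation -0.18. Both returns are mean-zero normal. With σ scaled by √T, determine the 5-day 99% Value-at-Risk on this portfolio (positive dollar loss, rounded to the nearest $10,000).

$49,070,000

σ_p = √(0.52²·1.63² + 0.48²·2.28² + 2·-0.18·0.52·0.48·1.63·2.28) = 1.258%.
σ_{5d} = 1.258% × √5 = 2.813%.
z(99%) = 2.326.
VaR = 2.326 × 2.813% = 6.543%; on $750,000,000 that is $49,072,500.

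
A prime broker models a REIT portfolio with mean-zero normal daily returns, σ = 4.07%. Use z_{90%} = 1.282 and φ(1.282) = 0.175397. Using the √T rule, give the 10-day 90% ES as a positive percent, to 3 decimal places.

σ_{10d} = 4.07% × √10 = 12.870%.
ES multiplier = φ(z)/(1−α) = 0.175397/0.1 = 1.754.
ES = 12.870% × 1.754 = 22.574%.

22.574%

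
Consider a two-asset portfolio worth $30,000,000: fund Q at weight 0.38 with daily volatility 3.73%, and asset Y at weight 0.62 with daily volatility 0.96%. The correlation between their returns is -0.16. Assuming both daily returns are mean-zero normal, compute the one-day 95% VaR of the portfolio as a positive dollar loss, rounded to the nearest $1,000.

$714,000

σ_p² = 0.38²·3.73² + 0.62²·0.96² + 2·-0.16·0.38·0.62·3.73·0.96 = 2.0933 (%²).
σ_p = √2.0933 = 1.447%.
At 95%, z = 1.645.
VaR = 1.645 × 1.447% = 2.380%; on $30,000,000 that is $714,000.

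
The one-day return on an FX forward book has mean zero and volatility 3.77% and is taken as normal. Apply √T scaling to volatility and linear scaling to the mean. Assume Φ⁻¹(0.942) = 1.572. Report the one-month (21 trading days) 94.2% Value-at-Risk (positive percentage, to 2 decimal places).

σ_{21d} = 3.77% × √21 = 17.276%.
VaR = 1.572 × 17.276% = 27.158%.

27.16%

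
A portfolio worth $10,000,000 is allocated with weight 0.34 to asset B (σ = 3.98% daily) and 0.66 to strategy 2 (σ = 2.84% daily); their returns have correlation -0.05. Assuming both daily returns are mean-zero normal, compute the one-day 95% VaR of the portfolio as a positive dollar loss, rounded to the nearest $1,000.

σ_p² = 0.34²·3.98² + 0.66²·2.84² + 2·-0.05·0.34·0.66·3.98·2.84 = 5.0909 (%²).
σ_p = √5.0909 = 2.256%.
At 95%, z = 1.645.
VaR = 1.645 × 2.256% = 3.711%; on $10,000,000 that is $371,100.

$371,000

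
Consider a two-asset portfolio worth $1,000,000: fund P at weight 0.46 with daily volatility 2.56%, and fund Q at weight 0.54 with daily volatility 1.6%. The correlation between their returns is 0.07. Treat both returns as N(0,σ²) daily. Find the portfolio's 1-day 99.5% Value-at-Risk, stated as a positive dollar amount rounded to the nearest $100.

σ_p² = 0.46²·2.56² + 0.54²·1.6² + 2·0.07·0.46·0.54·2.56·1.6 = 2.2757 (%²).
σ_p = √2.2757 = 1.509%.
At 99.5%, z = 2.576.
VaR = 2.576 × 1.509% = 3.887%; on $1,000,000 that is $38,870.

$38,900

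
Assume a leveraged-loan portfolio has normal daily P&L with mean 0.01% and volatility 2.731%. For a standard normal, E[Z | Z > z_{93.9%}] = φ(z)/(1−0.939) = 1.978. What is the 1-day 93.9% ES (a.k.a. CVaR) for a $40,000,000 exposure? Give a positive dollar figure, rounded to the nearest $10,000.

$2,160,000

ES = −(0.01%) + 2.731% × 1.978 = 5.392%.
On $40,000,000: 0.05392 × $40,000,000 = $2,156,800.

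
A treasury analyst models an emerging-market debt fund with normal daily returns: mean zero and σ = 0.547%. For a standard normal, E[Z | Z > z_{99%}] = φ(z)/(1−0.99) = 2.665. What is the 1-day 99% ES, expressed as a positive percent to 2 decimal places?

1.46%

ES = 0.547% × 2.665 = 1.458%.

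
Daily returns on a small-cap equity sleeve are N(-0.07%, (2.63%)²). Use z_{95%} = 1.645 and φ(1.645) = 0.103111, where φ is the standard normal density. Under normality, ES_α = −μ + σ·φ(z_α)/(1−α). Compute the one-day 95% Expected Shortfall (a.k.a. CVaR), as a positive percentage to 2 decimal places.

Tail multiplier: φ(z)/(1−α) = 0.103111 / 0.05 = 2.062.
ES = −(-0.07%) + 2.63% × 2.062 = 5.493%.

5.49%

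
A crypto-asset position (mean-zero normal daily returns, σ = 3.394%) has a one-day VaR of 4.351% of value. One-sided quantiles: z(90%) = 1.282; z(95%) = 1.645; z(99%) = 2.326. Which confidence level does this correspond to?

Implied z = VaR/σ = 4.351 / 3.394 = 1.282.
This matches z(90%) = 1.282.

90%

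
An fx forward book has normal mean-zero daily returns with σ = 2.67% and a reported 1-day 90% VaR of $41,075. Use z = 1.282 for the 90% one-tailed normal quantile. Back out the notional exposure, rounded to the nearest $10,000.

$1,200,000

VaR as a fraction of value: z·σ = 1.282 × 2.67% = 3.42294%.
Position = $41,075 / 0.0342294 = $1,199,992.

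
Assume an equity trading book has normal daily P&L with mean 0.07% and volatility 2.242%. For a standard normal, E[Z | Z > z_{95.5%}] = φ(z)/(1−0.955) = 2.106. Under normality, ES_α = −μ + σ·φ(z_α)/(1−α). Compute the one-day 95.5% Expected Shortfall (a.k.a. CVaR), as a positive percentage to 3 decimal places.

ES = −(0.07%) + 2.242% × 2.106 = 4.652%.

4.652%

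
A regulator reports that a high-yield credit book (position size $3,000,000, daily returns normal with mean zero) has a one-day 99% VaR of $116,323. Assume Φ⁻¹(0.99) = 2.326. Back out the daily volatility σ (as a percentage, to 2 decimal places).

1.67%

VaR as a fraction: $116,323 / $3,000,000 = 3.877%.
σ = VaR / z = 3.877% / 2.326 = 1.667%.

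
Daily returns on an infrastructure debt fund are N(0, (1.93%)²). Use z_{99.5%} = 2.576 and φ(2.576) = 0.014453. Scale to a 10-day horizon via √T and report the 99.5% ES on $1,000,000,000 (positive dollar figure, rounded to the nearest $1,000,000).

$176,000,000

σ_{10d} = 1.93% × √10 = 6.103%.
ES multiplier = φ(z)/(1−α) = 0.014453/0.005 = 2.891.
ES = 6.103% × 2.891 = 17.644%; on $1,000,000,000: $176,440,000.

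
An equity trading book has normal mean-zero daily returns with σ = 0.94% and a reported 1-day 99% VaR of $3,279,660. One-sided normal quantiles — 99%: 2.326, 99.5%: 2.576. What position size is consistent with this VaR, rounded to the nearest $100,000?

$150,000,000

VaR as a fraction of value: z·σ = 2.326 × 0.94% = 2.18644%.
Position = $3,279,660 / 0.0218644 = $150,000,000.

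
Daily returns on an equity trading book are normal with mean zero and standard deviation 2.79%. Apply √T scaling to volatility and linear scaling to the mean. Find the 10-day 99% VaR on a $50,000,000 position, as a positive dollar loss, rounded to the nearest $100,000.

$10,300,000

At 99%, z = 2.326.
σ_{10d} = 2.79% × √10 = 8.823%.
VaR = 2.326 × 8.823% = 20.522%.
On $50,000,000: 0.20522 × $50,000,000 = $10,261,000.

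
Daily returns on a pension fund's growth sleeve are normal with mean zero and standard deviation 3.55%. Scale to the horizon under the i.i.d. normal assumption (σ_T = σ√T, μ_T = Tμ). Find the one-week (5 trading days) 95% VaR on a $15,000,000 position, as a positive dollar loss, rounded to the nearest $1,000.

At 95%, z = 1.645.
σ_{5d} = 3.55% × √5 = 7.938%.
VaR = 1.645 × 7.938% = 13.058%.
On $15,000,000: 0.13058 × $15,000,000 = $1,958,700.

$1,959,000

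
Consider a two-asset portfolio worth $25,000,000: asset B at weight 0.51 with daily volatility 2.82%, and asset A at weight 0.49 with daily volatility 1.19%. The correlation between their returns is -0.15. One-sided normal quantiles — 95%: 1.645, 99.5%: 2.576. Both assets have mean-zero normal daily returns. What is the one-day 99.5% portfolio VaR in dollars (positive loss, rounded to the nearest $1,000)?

$946,000

σ_p² = 0.51²·2.82² + 0.49²·1.19² + 2·-0.15·0.51·0.49·2.82·1.19 = 2.1568 (%²).
σ_p = √2.1568 = 1.469%.
VaR = 2.576 × 1.469% = 3.784%; on $25,000,000 that is $946,000.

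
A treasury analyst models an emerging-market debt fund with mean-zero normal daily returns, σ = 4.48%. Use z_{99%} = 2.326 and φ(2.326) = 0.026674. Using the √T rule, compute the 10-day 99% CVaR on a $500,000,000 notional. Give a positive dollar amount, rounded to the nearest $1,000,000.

$189,000,000

σ_{10d} = 4.48% × √10 = 14.167%.
ES multiplier = φ(z)/(1−α) = 0.026674/0.01 = 2.667.
ES = 14.167% × 2.667 = 37.783%; on $500,000,000: $188,915,000.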